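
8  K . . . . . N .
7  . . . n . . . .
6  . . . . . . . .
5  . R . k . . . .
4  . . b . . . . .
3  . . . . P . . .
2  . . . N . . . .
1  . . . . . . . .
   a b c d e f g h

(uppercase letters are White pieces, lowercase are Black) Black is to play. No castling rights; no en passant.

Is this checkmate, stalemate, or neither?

Black to move; black king on d5.
In check: yes, from the white rook on b5.
Legal moves for Black: Ke6, Kd6, Kc6, Nc5, Bxb5.
Black is in check but has 5 legal moves → neither.

neither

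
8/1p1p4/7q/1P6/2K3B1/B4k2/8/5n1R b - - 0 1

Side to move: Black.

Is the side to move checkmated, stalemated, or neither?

Black to move; black king on f3.
In check: yes, from the white bishop on g4.
King squares — e2: attacked by Bg4; f2: available; g2: available; e3: available; g3: available; e4: available; f4: available; g4: available.
Legal moves for Black: Kxg4, Kf4, Ke4, Kg3, Ke3, Kg2, Kf2.
Black is in check but has 7 legal moves → neither.

neither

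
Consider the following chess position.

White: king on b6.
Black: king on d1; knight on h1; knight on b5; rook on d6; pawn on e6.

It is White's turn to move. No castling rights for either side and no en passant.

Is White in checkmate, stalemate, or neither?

White to move; white king on b6.
In check: yes, from the black rook on d6.
Legal moves for White: Kb7, Kc5, Kxb5, Ka5.
White is in check but has 4 legal moves → neither.

neither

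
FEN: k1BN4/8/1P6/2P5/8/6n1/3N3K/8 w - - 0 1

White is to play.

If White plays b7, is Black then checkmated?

After b7: black king on a8; in check: yes, from the white pawn on b7.
Black has 2 legal replies: Kb8, Ka7.
In check but a legal move exists → not checkmate.

no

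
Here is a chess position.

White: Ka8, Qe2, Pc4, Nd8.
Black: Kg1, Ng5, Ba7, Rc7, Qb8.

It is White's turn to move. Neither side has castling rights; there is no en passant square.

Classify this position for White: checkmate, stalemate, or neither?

White to move; white king on a8.
In check: yes, from the black queen on b8.
King squares — a7: attacked by Rc7; b7: attacked by Rc7; b8: attacked by Ba7.
Legal moves for White: none.
In check with no legal moves → checkmate.

checkmate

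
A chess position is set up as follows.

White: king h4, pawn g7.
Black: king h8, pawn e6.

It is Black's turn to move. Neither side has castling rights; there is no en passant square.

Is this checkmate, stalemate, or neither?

Black to move; black king on h8.
In check: yes, from the white pawn on g7.
Legal moves for Black: Kg8, Kh7, Kxg7.
Black is in check but has 3 legal moves → neither.

neither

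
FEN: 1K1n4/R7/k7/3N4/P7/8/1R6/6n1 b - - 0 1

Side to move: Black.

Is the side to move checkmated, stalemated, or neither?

Black to move; black king on a6.
In check: yes, from the white rook on a7.
King squares — a5: attacked by Ra7; b5: attacked by Rb2; b6: attacked by Rb2; a7: attacked by Kb8; b7: attacked by Rb2.
Legal moves for Black: none.
In check with no legal moves → checkmate.

checkmate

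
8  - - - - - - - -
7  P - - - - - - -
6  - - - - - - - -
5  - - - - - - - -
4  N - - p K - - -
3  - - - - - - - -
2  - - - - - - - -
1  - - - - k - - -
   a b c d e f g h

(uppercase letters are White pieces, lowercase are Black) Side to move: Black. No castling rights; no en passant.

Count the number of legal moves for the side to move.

6

Black to move; king on e1.
In check: no.
Legal moves: Kf2, Ke2, Kd2, Kf1, Kd1, d3.
Count: 6.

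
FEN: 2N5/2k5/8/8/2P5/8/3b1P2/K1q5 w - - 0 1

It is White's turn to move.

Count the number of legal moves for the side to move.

1

White to move; king on a1.
In check: yes, from the black queen on c1.
Legal moves: Ka2.
Count: 1.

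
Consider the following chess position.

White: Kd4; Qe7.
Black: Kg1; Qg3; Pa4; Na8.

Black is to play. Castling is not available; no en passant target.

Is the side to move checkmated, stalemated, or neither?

neither

Black to move; black king on g1.
In check: no.
Legal moves for Black include: Nc7, Nb6, Qg8, Qb8, Qg7+, Qc7, Qg6, Qd6+, Qg5, Qe5+, Qh4+, Qg4+, Qf4+, Qh3, Qf3, Qe3+, Qd3+, Qc3+, ... (list truncated; more exist).
Black has legal moves and is not in check → neither.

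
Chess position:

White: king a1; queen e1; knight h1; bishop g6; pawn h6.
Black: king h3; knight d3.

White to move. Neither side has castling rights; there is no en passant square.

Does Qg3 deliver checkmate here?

yes

After Qg3: black king on h3; in check: yes, from the white queen on g3.
King squares — g2: attacked by Qg3; h2: attacked by Qg3; g3: attacked by Nh1; g4: attacked by Qg3; h4: attacked by Qg3.
Black has no legal moves → checkmate.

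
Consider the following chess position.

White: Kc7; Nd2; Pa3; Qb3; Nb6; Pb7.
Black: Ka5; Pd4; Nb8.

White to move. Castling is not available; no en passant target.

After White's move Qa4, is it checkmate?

After Qa4: black king on a5; in check: yes, from the white queen on a4.
King squares — a4: attacked by Nb6; b4: attacked by Pa3; b5: attacked by Qa4; a6: attacked by Qa4; b6: attacked by Kc7.
Black has no legal moves → checkmate.

yes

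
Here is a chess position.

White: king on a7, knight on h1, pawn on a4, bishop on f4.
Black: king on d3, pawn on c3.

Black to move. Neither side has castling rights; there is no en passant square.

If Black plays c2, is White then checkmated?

After c2: white king on a7; in check: no.
White is not in check, so this cannot be checkmate.

no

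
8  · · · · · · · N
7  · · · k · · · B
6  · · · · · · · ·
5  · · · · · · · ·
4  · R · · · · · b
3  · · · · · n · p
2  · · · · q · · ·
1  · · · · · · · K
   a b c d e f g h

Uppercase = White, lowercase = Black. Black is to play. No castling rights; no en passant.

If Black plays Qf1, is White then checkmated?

yes

After Qf1: white king on h1; in check: yes, from the black queen on f1.
King squares — g1: attacked by Qf1; g2: attacked by Qf1; h2: attacked by Nf3.
White has no legal moves → checkmate.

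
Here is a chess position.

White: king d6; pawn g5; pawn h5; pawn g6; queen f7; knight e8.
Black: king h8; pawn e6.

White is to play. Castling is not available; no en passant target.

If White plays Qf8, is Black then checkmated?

After Qf8: black king on h8; in check: yes, from the white queen on f8.
King squares — g7: attacked by Ne8; h7: attacked by Pg6; g8: attacked by Qf8.
Black has no legal moves → checkmate.

yes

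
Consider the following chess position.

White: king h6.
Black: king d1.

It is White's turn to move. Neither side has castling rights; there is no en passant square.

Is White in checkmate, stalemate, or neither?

White to move; white king on h6.
In check: no.
Legal moves for White: Kh7, Kg7, Kg6, Kh5, Kg5.
White has 5 legal moves and is not in check → neither.

neither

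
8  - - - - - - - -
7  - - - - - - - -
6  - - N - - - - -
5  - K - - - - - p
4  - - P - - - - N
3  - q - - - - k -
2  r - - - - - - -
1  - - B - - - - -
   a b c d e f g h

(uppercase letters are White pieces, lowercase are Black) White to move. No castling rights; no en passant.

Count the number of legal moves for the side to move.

White to move; king on b5.
In check: yes, from the black queen on b3.
Legal moves: Kc5, Nb4.
Count: 2.

2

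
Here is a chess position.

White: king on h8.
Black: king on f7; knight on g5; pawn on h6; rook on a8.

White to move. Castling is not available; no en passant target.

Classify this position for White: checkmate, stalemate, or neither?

White to move; white king on h8.
In check: yes, from the black rook on a8.
King squares — g7: attacked by Kf7; h7: attacked by Ng5; g8: attacked by Kf7.
Legal moves for White: none.
In check with no legal moves → checkmate.

checkmate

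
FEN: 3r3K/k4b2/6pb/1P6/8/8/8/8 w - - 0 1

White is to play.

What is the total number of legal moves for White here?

White to move; king on h8.
In check: yes, from the black rook on d8.
Legal moves: Kh7.
Count: 1.

1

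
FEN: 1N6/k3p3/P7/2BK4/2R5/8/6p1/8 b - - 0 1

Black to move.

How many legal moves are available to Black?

2

Black to move; king on a7.
In check: yes, from the white bishop on c5.
Legal moves: Kxb8, Ka8.
Count: 2.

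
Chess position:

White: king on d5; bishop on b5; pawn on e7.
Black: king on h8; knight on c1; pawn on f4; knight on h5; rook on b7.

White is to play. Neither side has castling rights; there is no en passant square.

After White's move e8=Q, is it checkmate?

no

After e8=Q: black king on h8; in check: yes, from the white queen on e8.
Black has 2 legal replies: Kh7, Kg7.
In check but a legal move exists → not checkmate.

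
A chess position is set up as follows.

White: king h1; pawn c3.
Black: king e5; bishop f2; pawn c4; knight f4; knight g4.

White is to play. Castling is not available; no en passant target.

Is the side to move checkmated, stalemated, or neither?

stalemate

White to move; white king on h1.
In check: no.
King squares — g1: attacked by Bf2; g2: attacked by Nf4; h2: attacked by Ng4.
Legal moves for White: none.
Not in check and no legal moves → stalemate.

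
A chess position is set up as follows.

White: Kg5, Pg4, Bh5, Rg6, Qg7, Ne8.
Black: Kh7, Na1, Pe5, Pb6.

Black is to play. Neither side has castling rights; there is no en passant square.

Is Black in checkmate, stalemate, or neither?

Black to move; black king on h7.
In check: yes, from the white queen on g7.
King squares — g6: attacked by Kg5; h6: attacked by Kg5; g7: attacked by Rg6; g8: attacked by Qg7; h8: attacked by Qg7.
Legal moves for Black: none.
In check with no legal moves → checkmate.

checkmate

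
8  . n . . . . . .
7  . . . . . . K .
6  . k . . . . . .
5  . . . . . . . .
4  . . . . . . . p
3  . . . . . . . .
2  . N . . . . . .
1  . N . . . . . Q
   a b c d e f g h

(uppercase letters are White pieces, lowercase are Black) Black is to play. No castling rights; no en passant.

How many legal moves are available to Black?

10

Black to move; king on b6.
In check: no.
Legal moves: Nd7, Nc6, Na6, Kc7, Ka7, Ka6, Kc5, Kb5, Ka5, h3.
Count: 10.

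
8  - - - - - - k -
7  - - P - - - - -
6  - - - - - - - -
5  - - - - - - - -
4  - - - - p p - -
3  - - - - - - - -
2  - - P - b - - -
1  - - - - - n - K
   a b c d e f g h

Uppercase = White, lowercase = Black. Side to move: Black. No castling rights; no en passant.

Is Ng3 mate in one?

no

After Ng3: white king on h1; in check: yes, from the black knight on g3.
White has 3 legal replies: Kh2, Kg2, Kg1.
In check but a legal move exists → not checkmate.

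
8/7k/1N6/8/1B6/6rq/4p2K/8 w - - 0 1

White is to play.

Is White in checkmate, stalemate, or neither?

checkmate

White to move; white king on h2.
In check: yes, from the black queen on h3.
King squares — g1: attacked by Rg3; h1: attacked by Qh3; g2: attacked by Rg3; g3: attacked by Qh3; h3: attacked by Rg3.
Legal moves for White: none.
In check with no legal moves → checkmate.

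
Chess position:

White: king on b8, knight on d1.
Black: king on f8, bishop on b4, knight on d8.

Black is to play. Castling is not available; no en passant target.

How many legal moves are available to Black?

17

Black to move; king on f8.
In check: no.
Legal moves: Kg8, Ke8, Kg7, Kf7, Ke7, Nf7, Nb7, Ne6, Nc6+, Be7, Bd6+, Bc5, Ba5, Bc3, Ba3, Bd2, Be1.
Count: 17.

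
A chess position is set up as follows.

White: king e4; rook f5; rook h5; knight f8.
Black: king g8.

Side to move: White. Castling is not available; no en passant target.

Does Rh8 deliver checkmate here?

no

After Rh8: black king on g8; in check: yes, from the white rook on h8.
Black has 2 legal replies: Kxh8, Kg7.
In check but a legal move exists → not checkmate.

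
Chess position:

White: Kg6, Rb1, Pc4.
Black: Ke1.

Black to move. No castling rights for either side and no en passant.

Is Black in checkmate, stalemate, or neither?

Black to move; black king on e1.
In check: yes, from the white rook on b1.
King squares — d1: attacked by Rb1; f1: attacked by Rb1; d2: available; e2: available; f2: available.
Legal moves for Black: Kf2, Ke2, Kd2.
Black is in check but has 3 legal moves → neither.

neither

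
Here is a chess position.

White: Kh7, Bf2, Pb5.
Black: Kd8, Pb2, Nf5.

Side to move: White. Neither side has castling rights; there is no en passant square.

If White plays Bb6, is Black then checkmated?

no

After Bb6: black king on d8; in check: yes, from the white bishop on b6.
Black has 4 legal replies: Ke8, Kc8, Ke7, Kd7.
In check but a legal move exists → not checkmate.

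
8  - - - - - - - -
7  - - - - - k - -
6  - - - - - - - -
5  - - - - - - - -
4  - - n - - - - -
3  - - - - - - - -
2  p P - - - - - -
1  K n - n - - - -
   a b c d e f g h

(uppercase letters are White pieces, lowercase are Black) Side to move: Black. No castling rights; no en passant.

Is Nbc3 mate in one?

After Nbc3: white king on a1; in check: no.
White is not in check, so this cannot be checkmate.

no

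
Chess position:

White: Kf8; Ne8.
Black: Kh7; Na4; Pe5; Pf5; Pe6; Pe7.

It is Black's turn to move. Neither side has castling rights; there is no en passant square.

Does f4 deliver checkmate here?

After f4: white king on f8; in check: no.
White is not in check, so this cannot be checkmate.

no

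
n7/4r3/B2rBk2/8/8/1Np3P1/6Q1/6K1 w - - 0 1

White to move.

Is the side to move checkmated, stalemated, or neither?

White to move; white king on g1.
In check: no.
Legal moves for White include: Bg8, Bec8, Bf7, Bd7, Bf5, Bd5, Bg4, Bec4, Bh3, Bac8, Bb7, Bb5, Bac4, Bd3, Be2, Bf1, Nc5, Na5, ... (list truncated; more exist).
White has legal moves and is not in check → neither.

neither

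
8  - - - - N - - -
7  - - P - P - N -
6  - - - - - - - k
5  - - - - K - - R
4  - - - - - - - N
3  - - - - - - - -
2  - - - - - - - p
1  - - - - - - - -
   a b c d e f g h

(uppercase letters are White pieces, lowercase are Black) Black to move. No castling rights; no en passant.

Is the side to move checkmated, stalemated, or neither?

checkmate

Black to move; black king on h6.
In check: yes, from the white rook on h5.
King squares — g5: attacked by Rh5; h5: attacked by Ng7; g6: attacked by Nh4; g7: attacked by Ne8; h7: attacked by Rh5.
Legal moves for Black: none.
In check with no legal moves → checkmate.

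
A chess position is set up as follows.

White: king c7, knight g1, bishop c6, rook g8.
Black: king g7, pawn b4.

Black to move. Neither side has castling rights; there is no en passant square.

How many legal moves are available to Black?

Black to move; king on g7.
In check: yes, from the white rook on g8.
Legal moves: Kxg8, Kh7, Kf7, Kh6, Kf6.
Count: 5.

5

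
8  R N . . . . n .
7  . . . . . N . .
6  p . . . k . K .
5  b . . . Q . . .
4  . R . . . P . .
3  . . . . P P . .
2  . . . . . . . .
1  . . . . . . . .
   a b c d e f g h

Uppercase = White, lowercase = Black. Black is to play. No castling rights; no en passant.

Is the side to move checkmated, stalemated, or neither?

checkmate

Black to move; black king on e6.
In check: yes, from the white queen on e5.
King squares — d5: attacked by Qe5; e5: attacked by Pf4; f5: attacked by Qe5; d6: attacked by Qe5; f6: attacked by Qe5; d7: attacked by Nb8; e7: attacked by Qe5; f7: attacked by Kg6.
Legal moves for Black: none.
In check with no legal moves → checkmate.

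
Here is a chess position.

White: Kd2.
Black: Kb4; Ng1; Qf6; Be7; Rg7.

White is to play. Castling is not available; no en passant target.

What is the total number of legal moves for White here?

6

White to move; king on d2.
In check: no.
Legal moves: Ke3, Kd3, Kc2, Ke1, Kd1, Kc1.
Count: 6.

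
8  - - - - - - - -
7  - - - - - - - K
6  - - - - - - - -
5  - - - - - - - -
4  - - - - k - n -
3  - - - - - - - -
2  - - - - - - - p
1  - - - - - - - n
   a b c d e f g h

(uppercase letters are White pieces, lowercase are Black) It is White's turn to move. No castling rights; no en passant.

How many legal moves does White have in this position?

4

White to move; king on h7.
In check: no.
Legal moves: Kh8, Kg8, Kg7, Kg6.
Count: 4.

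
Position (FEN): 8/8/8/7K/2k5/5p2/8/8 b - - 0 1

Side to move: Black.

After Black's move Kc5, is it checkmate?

After Kc5: white king on h5; in check: no.
White is not in check, so this cannot be checkmate.

no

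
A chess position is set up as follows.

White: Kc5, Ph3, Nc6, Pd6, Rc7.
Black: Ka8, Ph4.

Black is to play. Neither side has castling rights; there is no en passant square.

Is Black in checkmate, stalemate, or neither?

stalemate

Black to move; black king on a8.
In check: no.
King squares — a7: attacked by Nc6; b7: attacked by Rc7; b8: attacked by Nc6.
Legal moves for Black: none.
Not in check and no legal moves → stalemate.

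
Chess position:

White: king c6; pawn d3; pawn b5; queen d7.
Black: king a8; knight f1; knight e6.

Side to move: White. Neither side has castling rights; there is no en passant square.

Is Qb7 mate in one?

yes

After Qb7: black king on a8; in check: yes, from the white queen on b7.
King squares — a7: attacked by Qb7; b7: attacked by Kc6; b8: attacked by Qb7.
Black has no legal moves → checkmate.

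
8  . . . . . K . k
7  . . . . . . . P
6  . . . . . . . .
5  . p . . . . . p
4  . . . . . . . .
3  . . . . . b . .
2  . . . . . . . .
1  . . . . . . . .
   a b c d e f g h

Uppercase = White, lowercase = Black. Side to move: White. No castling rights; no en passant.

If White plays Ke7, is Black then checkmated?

no

After Ke7: black king on h8; in check: no.
Black is not in check, so this cannot be checkmate.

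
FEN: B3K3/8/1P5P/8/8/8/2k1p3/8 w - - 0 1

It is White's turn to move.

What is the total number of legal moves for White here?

White to move; king on e8.
In check: no.
Legal moves: Kf8, Kd8, Kf7, Ke7, Kd7, Bb7, Bc6, Bd5, Be4+, Bf3, Bg2, Bh1, h7, b7.
Count: 14.

14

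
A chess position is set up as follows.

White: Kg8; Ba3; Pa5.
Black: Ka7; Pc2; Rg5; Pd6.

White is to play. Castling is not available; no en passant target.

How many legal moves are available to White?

White to move; king on g8.
In check: yes, from the black rook on g5.
Legal moves: Kh8, Kf8, Kh7, Kf7.
Count: 4.

4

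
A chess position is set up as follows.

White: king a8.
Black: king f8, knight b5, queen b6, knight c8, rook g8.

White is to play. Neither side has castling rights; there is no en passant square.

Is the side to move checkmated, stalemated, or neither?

stalemate

White to move; white king on a8.
In check: no.
King squares — a7: attacked by Nb5; b7: attacked by Qb6; b8: attacked by Qb6.
Legal moves for White: none.
Not in check and no legal moves → stalemate.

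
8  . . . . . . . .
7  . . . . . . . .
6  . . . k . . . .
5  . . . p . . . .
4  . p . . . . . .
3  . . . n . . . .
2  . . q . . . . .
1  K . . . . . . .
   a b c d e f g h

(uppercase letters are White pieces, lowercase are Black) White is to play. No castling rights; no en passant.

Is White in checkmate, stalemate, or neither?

White to move; white king on a1.
In check: no.
King squares — b1: attacked by Qc2; a2: attacked by Qc2; b2: attacked by Qc2.
Legal moves for White: none.
Not in check and no legal moves → stalemate.

stalemate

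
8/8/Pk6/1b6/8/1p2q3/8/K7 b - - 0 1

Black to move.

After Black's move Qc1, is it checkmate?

After Qc1: white king on a1; in check: yes, from the black queen on c1.
King squares — b1: attacked by Qc1; a2: attacked by Pb3; b2: attacked by Qc1.
White has no legal moves → checkmate.

yes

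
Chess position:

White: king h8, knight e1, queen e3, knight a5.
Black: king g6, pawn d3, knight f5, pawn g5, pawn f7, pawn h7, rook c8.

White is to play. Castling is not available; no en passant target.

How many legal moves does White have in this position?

White to move; king on h8.
In check: yes, from the black rook on c8.
Legal moves: Qe8.
Count: 1.

1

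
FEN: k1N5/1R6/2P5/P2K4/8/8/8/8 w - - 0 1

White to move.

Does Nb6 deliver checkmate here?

yes

After Nb6: black king on a8; in check: yes, from the white knight on b6.
King squares — a7: attacked by Rb7; b7: attacked by Pc6; b8: attacked by Rb7.
Black has no legal moves → checkmate.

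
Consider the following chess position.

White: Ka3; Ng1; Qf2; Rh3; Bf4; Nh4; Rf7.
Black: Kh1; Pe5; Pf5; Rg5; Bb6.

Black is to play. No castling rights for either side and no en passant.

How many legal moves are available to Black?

Black to move; king on h1.
In check: yes, from the white rook on h3.
Legal moves: none.
Count: 0.

0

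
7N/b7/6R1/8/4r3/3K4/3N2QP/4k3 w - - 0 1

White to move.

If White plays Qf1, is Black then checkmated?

After Qf1: black king on e1; in check: yes, from the white queen on f1.
King squares — d1: attacked by Qf1; f1: attacked by Nd2; d2: attacked by Kd3; e2: attacked by Qf1; f2: attacked by Qf1.
Black has no legal moves → checkmate.

yes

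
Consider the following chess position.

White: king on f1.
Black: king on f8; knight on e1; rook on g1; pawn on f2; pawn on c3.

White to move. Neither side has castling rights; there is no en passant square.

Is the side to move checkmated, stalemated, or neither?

neither

White to move; white king on f1.
In check: yes, from the black rook on g1.
King squares — e1: attacked by Rg1; g1: attacked by Pf2; e2: available; f2: available; g2: attacked by Ne1.
Legal moves for White: Kxf2, Ke2.
White is in check but has 2 legal moves → neither.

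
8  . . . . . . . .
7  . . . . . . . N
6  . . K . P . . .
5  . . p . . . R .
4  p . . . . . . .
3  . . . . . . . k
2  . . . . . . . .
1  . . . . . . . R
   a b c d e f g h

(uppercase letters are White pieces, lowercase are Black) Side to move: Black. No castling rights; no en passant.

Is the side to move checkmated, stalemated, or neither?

checkmate

Black to move; black king on h3.
In check: yes, from the white rook on h1.
King squares — g2: attacked by Rg5; h2: attacked by Rh1; g3: attacked by Rg5; g4: attacked by Rg5; h4: attacked by Rh1.
Legal moves for Black: none.
In check with no legal moves → checkmate.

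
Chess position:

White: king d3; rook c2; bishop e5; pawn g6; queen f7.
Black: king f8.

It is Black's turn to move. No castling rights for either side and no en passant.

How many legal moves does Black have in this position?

0

Black to move; king on f8.
In check: yes, from the white queen on f7.
Legal moves: none.
Count: 0.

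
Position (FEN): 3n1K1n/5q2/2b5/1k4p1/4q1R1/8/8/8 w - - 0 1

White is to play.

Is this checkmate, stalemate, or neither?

White to move; white king on f8.
In check: yes, from the black queen on f7.
King squares — e7: attacked by Qe4; f7: attacked by Nd8; g7: attacked by Qf7; e8: attacked by Qe4; g8: attacked by Qf7.
Legal moves for White: none.
In check with no legal moves → checkmate.

checkmate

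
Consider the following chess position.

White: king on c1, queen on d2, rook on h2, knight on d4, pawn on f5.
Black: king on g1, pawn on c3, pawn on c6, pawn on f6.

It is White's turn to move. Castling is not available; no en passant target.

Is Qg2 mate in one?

After Qg2: black king on g1; in check: yes, from the white queen on g2.
King squares — f1: attacked by Qg2; h1: attacked by Qg2; f2: attacked by Qg2; g2: attacked by Rh2; h2: attacked by Qg2.
Black has no legal moves → checkmate.

yes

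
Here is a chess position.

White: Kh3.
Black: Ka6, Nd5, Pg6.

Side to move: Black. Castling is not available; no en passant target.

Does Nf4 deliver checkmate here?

no

After Nf4: white king on h3; in check: yes, from the black knight on f4.
White has 4 legal replies: Kh4, Kg4, Kg3, Kh2.
In check but a legal move exists → not checkmate.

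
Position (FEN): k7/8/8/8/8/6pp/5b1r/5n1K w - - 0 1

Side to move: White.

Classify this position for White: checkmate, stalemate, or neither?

White to move; white king on h1.
In check: yes, from the black rook on h2.
King squares — g1: attacked by Bf2; g2: attacked by Rh2; h2: attacked by Nf1.
Legal moves for White: none.
In check with no legal moves → checkmate.

checkmate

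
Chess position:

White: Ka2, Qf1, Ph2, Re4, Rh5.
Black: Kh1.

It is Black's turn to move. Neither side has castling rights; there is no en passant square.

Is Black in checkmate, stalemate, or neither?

Black to move; black king on h1.
In check: yes, from the white queen on f1.
King squares — g1: attacked by Qf1; g2: attacked by Qf1; h2: attacked by Rh5.
Legal moves for Black: none.
In check with no legal moves → checkmate.

checkmate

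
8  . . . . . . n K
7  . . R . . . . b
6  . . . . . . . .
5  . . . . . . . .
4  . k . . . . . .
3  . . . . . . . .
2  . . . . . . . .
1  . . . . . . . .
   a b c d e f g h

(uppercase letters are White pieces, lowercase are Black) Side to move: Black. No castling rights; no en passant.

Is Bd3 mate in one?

After Bd3: white king on h8; in check: no.
White is not in check, so this cannot be checkmate.

no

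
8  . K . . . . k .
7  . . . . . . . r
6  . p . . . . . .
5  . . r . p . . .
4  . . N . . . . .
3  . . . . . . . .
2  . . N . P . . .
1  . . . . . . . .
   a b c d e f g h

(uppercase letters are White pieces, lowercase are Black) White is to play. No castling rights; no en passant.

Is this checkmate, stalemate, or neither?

White to move; white king on b8.
In check: no.
Legal moves for White: Ka8, Nd6, Nxb6, Nxe5, Na5, N4e3, N4a3, Nd2, Nb2, Nd4, Nb4, N2e3, N2a3, Ne1, Na1, e3, e4.
White has 17 legal moves and is not in check → neither.

neither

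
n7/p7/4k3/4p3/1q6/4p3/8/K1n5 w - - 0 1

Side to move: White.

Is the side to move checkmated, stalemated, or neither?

stalemate

White to move; white king on a1.
In check: no.
King squares — b1: attacked by Qb4; a2: attacked by Nc1; b2: attacked by Qb4.
Legal moves for White: none.
Not in check and no legal moves → stalemate.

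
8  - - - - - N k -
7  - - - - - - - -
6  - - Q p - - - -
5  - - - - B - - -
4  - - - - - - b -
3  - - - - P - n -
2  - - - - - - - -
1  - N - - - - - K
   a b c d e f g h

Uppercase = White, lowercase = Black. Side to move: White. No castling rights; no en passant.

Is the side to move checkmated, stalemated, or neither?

White to move; white king on h1.
In check: yes, from the black knight on g3.
Legal moves for White: Kh2, Kg2, Kg1, Bxg3.
White is in check but has 4 legal moves → neither.

neither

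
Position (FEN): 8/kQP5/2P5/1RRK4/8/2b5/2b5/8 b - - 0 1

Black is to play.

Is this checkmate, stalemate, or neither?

checkmate

Black to move; black king on a7.
In check: yes, from the white queen on b7.
King squares — a6: attacked by Qb7; b6: attacked by Rb5; b7: attacked by Rb5; a8: attacked by Qb7; b8: attacked by Qb7.
Legal moves for Black: none.
In check with no legal moves → checkmate.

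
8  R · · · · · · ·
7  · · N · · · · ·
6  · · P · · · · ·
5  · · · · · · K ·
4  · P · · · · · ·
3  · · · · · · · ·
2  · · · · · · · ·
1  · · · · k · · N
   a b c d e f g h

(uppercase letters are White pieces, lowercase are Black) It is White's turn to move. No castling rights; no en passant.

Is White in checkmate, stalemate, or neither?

White to move; white king on g5.
In check: no.
Legal moves for White include: Rh8, Rg8, Rf8, Re8+, Rd8, Rc8, Rb8, Ra7, Ra6, Ra5, Ra4, Ra3, Ra2, Ra1+, Ne8, Ne6, Na6, Nd5, ... (list truncated; more exist).
White has legal moves and is not in check → neither.

neither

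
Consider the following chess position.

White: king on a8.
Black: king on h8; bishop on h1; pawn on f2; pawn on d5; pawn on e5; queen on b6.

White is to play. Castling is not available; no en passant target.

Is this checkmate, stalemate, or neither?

White to move; white king on a8.
In check: no.
King squares — a7: attacked by Qb6; b7: attacked by Qb6; b8: attacked by Qb6.
Legal moves for White: none.
Not in check and no legal moves → stalemate.

stalemate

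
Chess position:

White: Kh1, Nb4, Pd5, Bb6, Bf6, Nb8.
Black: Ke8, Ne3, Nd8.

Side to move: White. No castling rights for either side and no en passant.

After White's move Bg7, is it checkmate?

no

After Bg7: black king on e8; in check: no.
Black is not in check, so this cannot be checkmate.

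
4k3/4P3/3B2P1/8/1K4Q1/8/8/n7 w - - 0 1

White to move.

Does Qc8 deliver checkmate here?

yes

After Qc8: black king on e8; in check: yes, from the white queen on c8.
King squares — d7: attacked by Qc8; e7: attacked by Bd6; f7: attacked by Pg6; d8: attacked by Pe7; f8: attacked by Pe7.
Black has no legal moves → checkmate.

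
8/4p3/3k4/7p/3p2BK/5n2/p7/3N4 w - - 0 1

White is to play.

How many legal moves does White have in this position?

White to move; king on h4.
In check: yes, from the black knight on f3.
Legal moves: Kxh5, Kh3, Kg3, Bxf3.
Count: 4.

4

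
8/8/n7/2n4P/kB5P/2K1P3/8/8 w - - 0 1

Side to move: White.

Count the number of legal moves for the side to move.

White to move; king on c3.
In check: no.
Legal moves: Bxc5, Ba5, Ba3, Kd4, Kc4, Kd2, Kc2, Kb2, h6, e4.
Count: 10.

10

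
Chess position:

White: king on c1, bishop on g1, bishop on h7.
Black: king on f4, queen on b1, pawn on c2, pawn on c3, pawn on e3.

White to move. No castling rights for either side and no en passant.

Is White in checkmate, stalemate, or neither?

checkmate

White to move; white king on c1.
In check: yes, from the black queen on b1.
King squares — b1: attacked by Pc2; d1: attacked by Qb1; b2: attacked by Qb1; c2: attacked by Qb1; d2: attacked by Pc3.
Legal moves for White: none.
In check with no legal moves → checkmate.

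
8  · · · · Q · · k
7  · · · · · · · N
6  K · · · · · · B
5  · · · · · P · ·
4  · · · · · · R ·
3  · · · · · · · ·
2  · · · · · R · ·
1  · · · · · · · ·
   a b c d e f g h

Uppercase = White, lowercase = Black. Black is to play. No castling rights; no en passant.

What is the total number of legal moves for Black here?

1

Black to move; king on h8.
In check: yes, from the white queen on e8.
Legal moves: Kxh7.
Count: 1.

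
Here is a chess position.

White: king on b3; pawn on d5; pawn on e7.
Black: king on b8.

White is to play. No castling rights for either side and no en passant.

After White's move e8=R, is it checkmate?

no

After e8=R: black king on b8; in check: yes, from the white rook on e8.
Black has 3 legal replies: Kc7, Kb7, Ka7.
In check but a legal move exists → not checkmate.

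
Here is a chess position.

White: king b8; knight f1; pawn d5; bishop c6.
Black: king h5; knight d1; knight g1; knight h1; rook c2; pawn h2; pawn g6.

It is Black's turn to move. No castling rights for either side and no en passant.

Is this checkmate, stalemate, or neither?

neither

Black to move; black king on h5.
In check: no.
Legal moves for Black include: Kh6, Kg5, Kh4, Kg4, Rxc6, Rc5, Rc4, Rc3, Rg2, Rf2, Re2, Rd2, Rb2+, Ra2, Rc1, Ng3, Nhf2, Nh3, ... (list truncated; more exist).
Black has legal moves and is not in check → neither.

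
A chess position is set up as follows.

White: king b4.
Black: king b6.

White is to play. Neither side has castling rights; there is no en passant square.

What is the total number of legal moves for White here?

White to move; king on b4.
In check: no.
Legal moves: Kc4, Ka4, Kc3, Kb3, Ka3.
Count: 5.

5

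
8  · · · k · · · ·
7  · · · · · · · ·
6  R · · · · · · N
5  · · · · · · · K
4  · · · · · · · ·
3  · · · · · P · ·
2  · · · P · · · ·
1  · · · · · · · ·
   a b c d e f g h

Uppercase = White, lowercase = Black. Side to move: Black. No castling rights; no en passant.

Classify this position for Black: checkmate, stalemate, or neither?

Black to move; black king on d8.
In check: no.
Legal moves for Black: Ke8, Kc8, Ke7, Kd7, Kc7.
Black has 5 legal moves and is not in check → neither.

neither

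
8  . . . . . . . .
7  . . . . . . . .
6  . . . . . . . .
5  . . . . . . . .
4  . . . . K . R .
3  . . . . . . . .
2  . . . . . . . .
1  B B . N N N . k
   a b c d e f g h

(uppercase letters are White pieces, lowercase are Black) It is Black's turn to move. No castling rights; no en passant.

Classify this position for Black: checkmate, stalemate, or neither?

Black to move; black king on h1.
In check: no.
King squares — g1: attacked by Rg4; g2: attacked by Ne1; h2: attacked by Nf1.
Legal moves for Black: none.
Not in check and no legal moves → stalemate.

stalemate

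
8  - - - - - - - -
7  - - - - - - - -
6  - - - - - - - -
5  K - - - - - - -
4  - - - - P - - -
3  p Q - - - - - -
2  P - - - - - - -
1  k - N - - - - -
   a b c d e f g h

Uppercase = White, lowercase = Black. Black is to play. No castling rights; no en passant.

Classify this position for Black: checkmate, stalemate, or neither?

stalemate

Black to move; black king on a1.
In check: no.
King squares — b1: attacked by Qb3; a2: attacked by Nc1; b2: attacked by Qb3.
Legal moves for Black: none.
Not in check and no legal moves → stalemate.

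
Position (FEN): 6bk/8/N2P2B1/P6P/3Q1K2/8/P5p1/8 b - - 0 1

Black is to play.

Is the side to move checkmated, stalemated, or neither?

checkmate

Black to move; black king on h8.
In check: yes, from the white queen on d4.
King squares — g7: attacked by Qd4; h7: attacked by Bg6; g8: own bishop.
Legal moves for Black: none.
In check with no legal moves → checkmate.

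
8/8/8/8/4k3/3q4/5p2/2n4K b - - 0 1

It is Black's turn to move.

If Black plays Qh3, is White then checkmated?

After Qh3: white king on h1; in check: yes, from the black queen on h3.
King squares — g1: attacked by Pf2; g2: attacked by Qh3; h2: attacked by Qh3.
White has no legal moves → checkmate.

yes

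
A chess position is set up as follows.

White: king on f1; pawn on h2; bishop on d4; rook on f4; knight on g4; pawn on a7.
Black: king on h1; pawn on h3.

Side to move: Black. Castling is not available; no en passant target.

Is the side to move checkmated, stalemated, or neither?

stalemate

Black to move; black king on h1.
In check: no.
King squares — g1: attacked by Kf1; g2: attacked by Kf1; h2: attacked by Ng4.
Legal moves for Black: none.
Not in check and no legal moves → stalemate.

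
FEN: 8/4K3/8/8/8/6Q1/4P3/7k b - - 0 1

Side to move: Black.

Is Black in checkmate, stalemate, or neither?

Black to move; black king on h1.
In check: no.
King squares — g1: attacked by Qg3; g2: attacked by Qg3; h2: attacked by Qg3.
Legal moves for Black: none.
Not in check and no legal moves → stalemate.

stalemate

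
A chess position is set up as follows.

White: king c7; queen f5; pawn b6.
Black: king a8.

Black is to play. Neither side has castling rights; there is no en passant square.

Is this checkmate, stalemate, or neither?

stalemate

Black to move; black king on a8.
In check: no.
King squares — a7: attacked by Pb6; b7: attacked by Kc7; b8: attacked by Kc7.
Legal moves for Black: none.
Not in check and no legal moves → stalemate.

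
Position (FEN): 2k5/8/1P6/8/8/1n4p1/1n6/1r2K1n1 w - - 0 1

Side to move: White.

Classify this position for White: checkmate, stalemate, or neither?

checkmate

White to move; white king on e1.
In check: yes, from the black rook on b1.
King squares — d1: attacked by Rb1; f1: attacked by Rb1; d2: attacked by Nb3; e2: attacked by Ng1; f2: attacked by Pg3.
Legal moves for White: none.
In check with no legal moves → checkmate.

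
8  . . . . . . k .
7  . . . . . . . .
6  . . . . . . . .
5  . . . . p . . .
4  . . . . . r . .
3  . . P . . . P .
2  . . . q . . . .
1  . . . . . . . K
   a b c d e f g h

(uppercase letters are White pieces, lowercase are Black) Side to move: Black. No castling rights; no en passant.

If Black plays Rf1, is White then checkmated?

yes

After Rf1: white king on h1; in check: yes, from the black rook on f1.
King squares — g1: attacked by Rf1; g2: attacked by Qd2; h2: attacked by Qd2.
White has no legal moves → checkmate.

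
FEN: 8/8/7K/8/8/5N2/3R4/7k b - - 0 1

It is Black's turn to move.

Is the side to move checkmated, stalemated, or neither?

stalemate

Black to move; black king on h1.
In check: no.
King squares — g1: attacked by Nf3; g2: attacked by Rd2; h2: attacked by Rd2.
Legal moves for Black: none.
Not in check and no legal moves → stalemate.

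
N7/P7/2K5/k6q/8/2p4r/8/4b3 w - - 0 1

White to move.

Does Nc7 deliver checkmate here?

After Nc7: black king on a5; in check: no.
Black is not in check, so this cannot be checkmate.

no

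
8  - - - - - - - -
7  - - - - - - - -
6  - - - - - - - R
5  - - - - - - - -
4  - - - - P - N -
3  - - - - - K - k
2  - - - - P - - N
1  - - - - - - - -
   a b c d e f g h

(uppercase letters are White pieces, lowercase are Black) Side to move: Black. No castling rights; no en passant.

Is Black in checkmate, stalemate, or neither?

checkmate

Black to move; black king on h3.
In check: yes, from the white rook on h6.
King squares — g2: attacked by Kf3; h2: attacked by Ng4; g3: attacked by Kf3; g4: attacked by Nh2; h4: attacked by Rh6.
Legal moves for Black: none.
In check with no legal moves → checkmate.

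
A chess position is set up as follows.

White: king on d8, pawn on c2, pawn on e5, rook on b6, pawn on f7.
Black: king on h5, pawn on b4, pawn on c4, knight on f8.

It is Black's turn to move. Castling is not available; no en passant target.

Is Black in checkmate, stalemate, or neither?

Black to move; black king on h5.
In check: no.
Legal moves for Black: Nh7, Nd7, Ng6, Ne6+, Kg5, Kh4, Kg4, c3, b3.
Black has 9 legal moves and is not in check → neither.

neither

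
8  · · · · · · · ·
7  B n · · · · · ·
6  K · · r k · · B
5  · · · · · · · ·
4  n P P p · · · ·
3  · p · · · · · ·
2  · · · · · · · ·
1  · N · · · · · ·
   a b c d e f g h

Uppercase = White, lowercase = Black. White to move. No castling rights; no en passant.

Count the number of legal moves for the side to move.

3

White to move; king on a6.
In check: yes, from the black rook on d6.
Legal moves: Kxb7, Kb5, Bb6.
Count: 3.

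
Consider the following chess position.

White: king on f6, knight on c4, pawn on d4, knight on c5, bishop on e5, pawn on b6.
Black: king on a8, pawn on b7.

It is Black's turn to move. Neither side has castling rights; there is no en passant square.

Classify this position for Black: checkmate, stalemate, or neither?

stalemate

Black to move; black king on a8.
In check: no.
King squares — a7: attacked by Pb6; b7: own pawn; b8: attacked by Be5.
Legal moves for Black: none.
Not in check and no legal moves → stalemate.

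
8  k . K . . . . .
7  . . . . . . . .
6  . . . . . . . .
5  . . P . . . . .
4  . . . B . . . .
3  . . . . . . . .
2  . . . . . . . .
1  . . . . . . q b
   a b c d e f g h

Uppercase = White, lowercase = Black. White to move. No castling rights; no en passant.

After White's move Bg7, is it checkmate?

no

After Bg7: black king on a8; in check: no.
Black is not in check, so this cannot be checkmate.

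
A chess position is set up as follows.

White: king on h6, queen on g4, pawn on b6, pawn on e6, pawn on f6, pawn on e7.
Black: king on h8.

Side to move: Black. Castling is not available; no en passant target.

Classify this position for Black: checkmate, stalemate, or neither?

Black to move; black king on h8.
In check: no.
King squares — g7: attacked by Qg4; h7: attacked by Kh6; g8: attacked by Qg4.
Legal moves for Black: none.
Not in check and no legal moves → stalemate.

stalemate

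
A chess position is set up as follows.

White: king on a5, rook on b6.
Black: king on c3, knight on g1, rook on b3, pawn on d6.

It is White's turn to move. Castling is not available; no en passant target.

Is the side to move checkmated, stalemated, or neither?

White to move; white king on a5.
In check: no.
Legal moves for White: Rb8, Rb7, Rxd6, Rc6+, Ra6, Rb5, Rb4, Rxb3+, Ka6, Ka4.
White has 10 legal moves and is not in check → neither.

neither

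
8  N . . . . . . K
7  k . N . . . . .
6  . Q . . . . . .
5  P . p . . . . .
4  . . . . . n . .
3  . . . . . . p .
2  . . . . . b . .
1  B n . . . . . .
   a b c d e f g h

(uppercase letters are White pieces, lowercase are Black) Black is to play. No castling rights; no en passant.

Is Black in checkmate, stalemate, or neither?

Black to move; black king on a7.
In check: yes, from the white queen on b6.
King squares — a6: attacked by Qb6; b6: attacked by Pa5; b7: attacked by Qb6; a8: attacked by Nc7; b8: attacked by Qb6.
Legal moves for Black: none.
In check with no legal moves → checkmate.

checkmate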